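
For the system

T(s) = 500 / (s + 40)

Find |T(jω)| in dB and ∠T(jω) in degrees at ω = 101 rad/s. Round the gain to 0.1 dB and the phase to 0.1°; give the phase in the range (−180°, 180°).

At s = jω = j101:
pole (s+40): 40 + j101 → |·| = √(40²+101²) = √11801 ≈ 108.63, ∠ = arctan(101/40) ≈ 68.39°
|T| = 500 / 108.63 ≈ 4.6028
Gain = 20 log₁₀(4.6028) ≈ 13.26 dB
∠T = 0.00° − 68.39° = -68.39°

13.3 dB, -68.4°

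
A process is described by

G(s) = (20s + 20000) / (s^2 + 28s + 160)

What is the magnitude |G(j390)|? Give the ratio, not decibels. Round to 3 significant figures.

Substitute s = j390:
Numerator: 20(j390) + 20000 = 20000 + j7800
Denominator: (j390)^2 + 28(j390) + 160 = -151940 + j10920
|N| = √(20000² + 7800²) ≈ 21467, ∠N ≈ 21.31°
|D| = √(151940² + 10920²) ≈ 1.5233e+05, ∠D ≈ 175.89°
|G| = 21467 / 1.5233e+05 ≈ 0.14092

0.141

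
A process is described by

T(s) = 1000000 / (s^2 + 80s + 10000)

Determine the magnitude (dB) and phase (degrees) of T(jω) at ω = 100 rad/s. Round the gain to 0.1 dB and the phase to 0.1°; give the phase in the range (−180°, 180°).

41.9 dB, -90.0°

At s = jω = j100:
quadratic: (j100)² + 80·j100 + 10000 = 0 + j8000 → |·| ≈ 8000, ∠ ≈ 90.00°
|T| = 1000000 / 8000 ≈ 125
Gain = 20 log₁₀(125) ≈ 41.94 dB
∠T = 0.00° − 90.00° = -90.00°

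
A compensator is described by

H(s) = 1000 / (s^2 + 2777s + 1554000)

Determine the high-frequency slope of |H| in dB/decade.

-40 dB/decade

Each pole contributes −20 dB/decade at high frequency; each zero contributes +20 dB/decade.
Net: 0 zero(s) − 2 pole(s) → -40 dB/decade.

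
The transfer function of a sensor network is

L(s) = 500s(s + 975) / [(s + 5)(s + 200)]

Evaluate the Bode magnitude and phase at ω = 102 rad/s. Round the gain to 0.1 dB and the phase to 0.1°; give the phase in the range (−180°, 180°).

At s = jω = j102:
zero (s+975): 975 + j102 → |·| = √(975²+102²) = √961029 ≈ 980.32, ∠ = arctan(102/975) ≈ 5.97°
zero at origin: s = j102 → |·| = 102, ∠ = 90.00°
pole (s+5): 5 + j102 → |·| = √(5²+102²) = √10429 ≈ 102.12, ∠ = arctan(102/5) ≈ 87.19°
pole (s+200): 200 + j102 → |·| = √(200²+102²) = √50404 ≈ 224.51, ∠ = arctan(102/200) ≈ 27.02°
|L| = 500 · 99993 / 22927 ≈ 2180.7
Gain = 20 log₁₀(2180.7) ≈ 66.77 dB
∠L = 95.97° − 114.21° = -18.24°

66.8 dB, -18.2°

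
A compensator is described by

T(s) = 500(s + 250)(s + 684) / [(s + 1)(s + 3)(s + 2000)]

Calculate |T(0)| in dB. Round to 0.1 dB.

T(0) = 500·250·684 / (1·3·2000) = 14250
20 log₁₀(14250) ≈ 83.08 dB

83.1 dB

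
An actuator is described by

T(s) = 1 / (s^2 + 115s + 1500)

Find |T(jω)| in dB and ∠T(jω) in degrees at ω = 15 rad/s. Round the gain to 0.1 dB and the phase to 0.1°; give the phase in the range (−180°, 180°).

-66.6 dB, -53.5°

Substitute s = j15:
Numerator: 1 = 1 + j0
Denominator: (j15)^2 + 115(j15) + 1500 = 1275 + j1725
|N| = √(1² + 0²) ≈ 1, ∠N ≈ 0.00°
|D| = √(1275² + 1725²) ≈ 2145.1, ∠D ≈ 53.53°
|T| = 1 / 2145.1 ≈ 0.00046618
Gain = 20 log₁₀(0.00046618) ≈ -66.63 dB
∠T = 0.00° − 53.53° = -53.53°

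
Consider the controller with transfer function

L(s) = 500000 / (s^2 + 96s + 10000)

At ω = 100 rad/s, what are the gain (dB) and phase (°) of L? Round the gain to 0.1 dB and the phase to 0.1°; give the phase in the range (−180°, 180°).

At s = jω = j100:
quadratic: (j100)² + 96·j100 + 10000 = 0 + j9600 → |·| ≈ 9600, ∠ ≈ 90.00°
|L| = 500000 / 9600 ≈ 52.083
Gain = 20 log₁₀(52.083) ≈ 34.33 dB
∠L = 0.00° − 90.00° = -90.00°

34.3 dB, -90.0°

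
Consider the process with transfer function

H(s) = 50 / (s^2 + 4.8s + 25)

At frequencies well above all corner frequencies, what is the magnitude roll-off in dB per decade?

-40 dB/decade

Each pole contributes −20 dB/decade at high frequency; each zero contributes +20 dB/decade.
Net: 0 zero(s) − 2 pole(s) → -40 dB/decade.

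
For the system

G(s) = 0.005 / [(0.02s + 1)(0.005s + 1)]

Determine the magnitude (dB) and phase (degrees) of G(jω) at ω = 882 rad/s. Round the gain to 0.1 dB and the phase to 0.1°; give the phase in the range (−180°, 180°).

At ω = 882 rad/s:
pole (1 + j882·0.02) = 1 + j17.64 → |·| ≈ 17.668, ∠ ≈ 86.76°
pole (1 + j882·0.005) = 1 + j4.41 → |·| ≈ 4.522, ∠ ≈ 77.22°
|G| = 0.005 · 1 / (17.668 · 4.522) ≈ 6.2582e-05
Gain = 20 log₁₀(6.2582e-05) ≈ -84.07 dB
∠G = (0°) − (86.76° + 77.22°) = -163.98°

-84.1 dB, -164.0°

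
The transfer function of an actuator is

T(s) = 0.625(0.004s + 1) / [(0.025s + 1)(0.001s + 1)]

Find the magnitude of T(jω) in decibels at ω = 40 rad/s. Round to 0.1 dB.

-7.0 dB

At ω = 40 rad/s:
zero (1 + j40·0.004) = 1 + j0.16 → |·| ≈ 1.0127, ∠ ≈ 9.09°
pole (1 + j40·0.025) = 1 + j1 → |·| ≈ 1.4142, ∠ ≈ 45.00°
pole (1 + j40·0.001) = 1 + j0.04 → |·| ≈ 1.0008, ∠ ≈ 2.29°
|T| = 0.625 · 1.0127 / (1.4142 · 1.0008) ≈ 0.4472
Gain = 20 log₁₀(0.4472) ≈ -6.99 dB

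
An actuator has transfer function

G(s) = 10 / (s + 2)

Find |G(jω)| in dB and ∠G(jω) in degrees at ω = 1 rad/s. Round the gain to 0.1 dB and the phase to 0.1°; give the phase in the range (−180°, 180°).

13.0 dB, -26.6°

At s = jω = j1:
pole (s+2): 2 + j1 → |·| = √(2²+1²) = √5 ≈ 2.2361, ∠ = arctan(1/2) ≈ 26.57°
|G| = 10 / 2.2361 ≈ 4.4721
Gain = 20 log₁₀(4.4721) ≈ 13.01 dB
∠G = 0.00° − 26.57° = -26.57°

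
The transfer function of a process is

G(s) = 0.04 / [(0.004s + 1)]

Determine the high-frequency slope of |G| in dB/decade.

Each pole contributes −20 dB/decade at high frequency; each zero contributes +20 dB/decade.
Net: 0 zero(s) − 1 pole(s) → -20 dB/decade.

-20 dB/decade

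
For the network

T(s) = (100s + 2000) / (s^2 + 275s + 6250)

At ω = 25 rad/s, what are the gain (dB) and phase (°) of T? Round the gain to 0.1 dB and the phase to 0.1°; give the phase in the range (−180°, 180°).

-8.9 dB, 0.6°

Substitute s = j25:
Numerator: 100(j25) + 2000 = 2000 + j2500
Denominator: (j25)^2 + 275(j25) + 6250 = 5625 + j6875
|N| = √(2000² + 2500²) ≈ 3201.6, ∠N ≈ 51.34°
|D| = √(5625² + 6875²) ≈ 8882.9, ∠D ≈ 50.71°
|T| = 3201.6 / 8882.9 ≈ 0.36042
Gain = 20 log₁₀(0.36042) ≈ -8.86 dB
∠T = 51.34° − 50.71° = 0.63°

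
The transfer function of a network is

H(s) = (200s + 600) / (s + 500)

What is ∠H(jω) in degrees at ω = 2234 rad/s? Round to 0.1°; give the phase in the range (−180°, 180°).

12.5°

Substitute s = j2234:
Numerator: 200(j2234) + 600 = 600 + j446800
Denominator: (j2234) + 500 = 500 + j2234
|N| = √(600² + 446800²) ≈ 4.468e+05, ∠N ≈ 89.92°
|D| = √(500² + 2234²) ≈ 2289.3, ∠D ≈ 77.38°
∠H = 89.92° − 77.38° = 12.54°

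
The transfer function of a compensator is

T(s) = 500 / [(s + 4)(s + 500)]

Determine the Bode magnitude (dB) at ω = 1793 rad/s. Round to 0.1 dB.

At s = jω = j1793:
pole (s+4): 4 + j1793 → |·| = √(4²+1793²) = √3214865 ≈ 1793, ∠ = arctan(1793/4) ≈ 89.87°
pole (s+500): 500 + j1793 → |·| = √(500²+1793²) = √3464849 ≈ 1861.4, ∠ = arctan(1793/500) ≈ 74.42°
|T| = 500 / 3.3375e+06 ≈ 0.00014981
Gain = 20 log₁₀(0.00014981) ≈ -76.49 dB

-76.5 dB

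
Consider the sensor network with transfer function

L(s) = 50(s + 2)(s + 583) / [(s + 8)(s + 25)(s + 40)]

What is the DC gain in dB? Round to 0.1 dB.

L(0) = 50·2·583 / (8·25·40) = 7.2875
20 log₁₀(7.2875) ≈ 17.25 dB

17.3 dB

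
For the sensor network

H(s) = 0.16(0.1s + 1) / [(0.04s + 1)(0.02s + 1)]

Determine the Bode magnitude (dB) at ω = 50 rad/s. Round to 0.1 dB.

At ω = 50 rad/s:
zero (1 + j50·0.1) = 1 + j5 → |·| ≈ 5.099, ∠ ≈ 78.69°
pole (1 + j50·0.04) = 1 + j2 → |·| ≈ 2.2361, ∠ ≈ 63.43°
pole (1 + j50·0.02) = 1 + j1 → |·| ≈ 1.4142, ∠ ≈ 45.00°
|H| = 0.16 · 5.099 / (2.2361 · 1.4142) ≈ 0.25799
Gain = 20 log₁₀(0.25799) ≈ -11.77 dB

-11.8 dB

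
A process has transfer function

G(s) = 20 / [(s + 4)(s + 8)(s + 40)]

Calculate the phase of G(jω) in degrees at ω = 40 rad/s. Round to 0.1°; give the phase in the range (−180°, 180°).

At s = jω = j40:
pole (s+4): 4 + j40 → |·| = √(4²+40²) = √1616 ≈ 40.2, ∠ = arctan(40/4) ≈ 84.29°
pole (s+8): 8 + j40 → |·| = √(8²+40²) = √1664 ≈ 40.792, ∠ = arctan(40/8) ≈ 78.69°
pole (s+40): 40 + j40 → |·| = √(40²+40²) = √3200 ≈ 56.569, ∠ = arctan(40/40) ≈ 45.00°
∠G = 0.00° − 207.98° = -207.98° ≡ 152.02° (principal value)

152.0°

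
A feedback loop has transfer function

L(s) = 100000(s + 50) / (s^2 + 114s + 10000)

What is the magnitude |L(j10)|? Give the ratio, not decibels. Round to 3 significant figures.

512

At s = jω = j10:
zero (s+50): 50 + j10 → |·| = √(50²+10²) = √2600 ≈ 50.99, ∠ = arctan(10/50) ≈ 11.31°
quadratic: (j10)² + 114·j10 + 10000 = 9900 + j1140 → |·| ≈ 9965.4, ∠ ≈ 6.57°
|L| = 100000 · 50.99 / 9965.4 ≈ 511.67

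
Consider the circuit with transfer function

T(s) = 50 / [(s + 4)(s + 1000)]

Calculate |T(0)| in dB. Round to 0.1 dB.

T(0) = 50 / (4·1000) = 0.0125
20 log₁₀(0.0125) ≈ -38.06 dB

-38.1 dB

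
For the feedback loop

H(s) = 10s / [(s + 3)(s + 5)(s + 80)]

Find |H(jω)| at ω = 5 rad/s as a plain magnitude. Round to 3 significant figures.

0.0151

At s = jω = j5:
zero at origin: s = j5 → |·| = 5, ∠ = 90.00°
pole (s+3): 3 + j5 → |·| = √(3²+5²) = √34 ≈ 5.831, ∠ = arctan(5/3) ≈ 59.04°
pole (s+5): 5 + j5 → |·| = √(5²+5²) = √50 ≈ 7.0711, ∠ = arctan(5/5) ≈ 45.00°
pole (s+80): 80 + j5 → |·| = √(80²+5²) = √6425 ≈ 80.156, ∠ = arctan(5/80) ≈ 3.58°
|H| = 10 · 5 / 3305 ≈ 0.015129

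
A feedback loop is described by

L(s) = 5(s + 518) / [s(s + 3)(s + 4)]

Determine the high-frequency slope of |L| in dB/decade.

Each pole contributes −20 dB/decade at high frequency; each zero contributes +20 dB/decade.
Net: 1 zero(s) − 3 pole(s) → -40 dB/decade.

-40 dB/decade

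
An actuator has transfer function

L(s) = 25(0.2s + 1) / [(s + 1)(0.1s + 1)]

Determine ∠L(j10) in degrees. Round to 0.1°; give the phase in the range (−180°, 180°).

-65.9°

At ω = 10 rad/s:
zero (1 + j10·0.2) = 1 + j2 → |·| ≈ 2.2361, ∠ ≈ 63.43°
pole (1 + j10·1) = 1 + j10 → |·| ≈ 10.05, ∠ ≈ 84.29°
pole (1 + j10·0.1) = 1 + j1 → |·| ≈ 1.4142, ∠ ≈ 45.00°
∠L = (63.43°) − (84.29° + 45.00°) = -65.86°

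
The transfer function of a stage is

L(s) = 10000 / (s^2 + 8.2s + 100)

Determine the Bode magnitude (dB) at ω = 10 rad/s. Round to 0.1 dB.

At s = jω = j10:
quadratic: (j10)² + 8.2·j10 + 100 = 0 + j82 → |·| ≈ 82, ∠ ≈ 90.00°
|L| = 10000 / 82 ≈ 121.95
Gain = 20 log₁₀(121.95) ≈ 41.72 dB

41.7 dB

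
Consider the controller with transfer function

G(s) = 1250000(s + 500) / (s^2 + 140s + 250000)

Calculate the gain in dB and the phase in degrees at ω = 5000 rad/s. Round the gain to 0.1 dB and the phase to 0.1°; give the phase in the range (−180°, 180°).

48.1 dB, -94.1°

At s = jω = j5000:
zero (s+500): 500 + j5000 → |·| = √(500²+5000²) = √25250000 ≈ 5024.9, ∠ = arctan(5000/500) ≈ 84.29°
quadratic: (j5000)² + 140·j5000 + 250000 = -24750000 + j700000 → |·| ≈ 2.476e+07, ∠ ≈ 178.38°
|G| = 1250000 · 5024.9 / 2.476e+07 ≈ 253.68
Gain = 20 log₁₀(253.68) ≈ 48.09 dB
∠G = 84.29° − 178.38° = -94.09°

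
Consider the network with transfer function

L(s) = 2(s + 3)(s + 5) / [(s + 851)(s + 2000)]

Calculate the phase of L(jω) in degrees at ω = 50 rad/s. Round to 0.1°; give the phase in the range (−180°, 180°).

At s = jω = j50:
zero (s+3): 3 + j50 → |·| = √(3²+50²) = √2509 ≈ 50.09, ∠ = arctan(50/3) ≈ 86.57°
zero (s+5): 5 + j50 → |·| = √(5²+50²) = √2525 ≈ 50.249, ∠ = arctan(50/5) ≈ 84.29°
pole (s+851): 851 + j50 → |·| = √(851²+50²) = √726701 ≈ 852.47, ∠ = arctan(50/851) ≈ 3.36°
pole (s+2000): 2000 + j50 → |·| = √(2000²+50²) = √4002500 ≈ 2000.6, ∠ = arctan(50/2000) ≈ 1.43°
∠L = 170.86° − 4.79° = 166.07°

166.1°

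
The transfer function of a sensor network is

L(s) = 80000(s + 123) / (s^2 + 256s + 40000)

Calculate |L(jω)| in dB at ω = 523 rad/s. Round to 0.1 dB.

At s = jω = j523:
zero (s+123): 123 + j523 → |·| = √(123²+523²) = √288658 ≈ 537.27, ∠ = arctan(523/123) ≈ 76.77°
quadratic: (j523)² + 256·j523 + 40000 = -233529 + j133888 → |·| ≈ 2.6919e+05, ∠ ≈ 150.17°
|L| = 80000 · 537.27 / 2.6919e+05 ≈ 159.67
Gain = 20 log₁₀(159.67) ≈ 44.06 dB

44.1 dB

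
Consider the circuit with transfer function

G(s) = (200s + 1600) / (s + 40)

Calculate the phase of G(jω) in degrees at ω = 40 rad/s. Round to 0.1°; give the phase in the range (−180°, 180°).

33.7°

Substitute s = j40:
Numerator: 200(j40) + 1600 = 1600 + j8000
Denominator: (j40) + 40 = 40 + j40
|N| = √(1600² + 8000²) ≈ 8158.4, ∠N ≈ 78.69°
|D| = √(40² + 40²) ≈ 56.569, ∠D ≈ 45.00°
∠G = 78.69° − 45.00° = 33.69°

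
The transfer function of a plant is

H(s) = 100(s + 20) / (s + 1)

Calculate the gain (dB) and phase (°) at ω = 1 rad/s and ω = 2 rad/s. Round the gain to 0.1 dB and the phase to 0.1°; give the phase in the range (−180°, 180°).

ω = 1: 63.0 dB, -42.1°; ω = 2: 59.1 dB, -57.7°

At s = jω = j1:
zero (s+20): 20 + j1 → |·| = √(20²+1²) = √401 ≈ 20.025, ∠ = arctan(1/20) ≈ 2.86°
pole (s+1): 1 + j1 → |·| = √(1²+1²) = √2 ≈ 1.4142, ∠ = arctan(1/1) ≈ 45.00°
|H| = 100 · 20.025 / 1.4142 ≈ 1416
Gain = 20 log₁₀(1416) ≈ 63.02 dB
∠H = 2.86° − 45.00° = -42.14°

At s = jω = j2:
zero (s+20): 20 + j2 → |·| = √(20²+2²) = √404 ≈ 20.1, ∠ = arctan(2/20) ≈ 5.71°
pole (s+1): 1 + j2 → |·| = √(1²+2²) = √5 ≈ 2.2361, ∠ = arctan(2/1) ≈ 63.43°
|H| = 100 · 20.1 / 2.2361 ≈ 898.89
Gain = 20 log₁₀(898.89) ≈ 59.07 dB
∠H = 5.71° − 63.43° = -57.72°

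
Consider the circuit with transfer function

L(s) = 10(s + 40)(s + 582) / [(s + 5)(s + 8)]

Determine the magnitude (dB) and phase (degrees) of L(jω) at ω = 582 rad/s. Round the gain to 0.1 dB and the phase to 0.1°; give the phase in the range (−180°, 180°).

At s = jω = j582:
zero (s+40): 40 + j582 → |·| = √(40²+582²) = √340324 ≈ 583.37, ∠ = arctan(582/40) ≈ 86.07°
zero (s+582): 582 + j582 → |·| = √(582²+582²) = √677448 ≈ 823.07, ∠ = arctan(582/582) ≈ 45.00°
pole (s+5): 5 + j582 → |·| = √(5²+582²) = √338749 ≈ 582.02, ∠ = arctan(582/5) ≈ 89.51°
pole (s+8): 8 + j582 → |·| = √(8²+582²) = √338788 ≈ 582.05, ∠ = arctan(582/8) ≈ 89.21°
|L| = 10 · 4.8015e+05 / 3.3876e+05 ≈ 14.174
Gain = 20 log₁₀(14.174) ≈ 23.03 dB
∠L = 131.07° − 178.72° = -47.65°

23.0 dB, -47.7°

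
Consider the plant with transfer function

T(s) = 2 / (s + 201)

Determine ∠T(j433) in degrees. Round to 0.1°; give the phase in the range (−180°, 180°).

-65.1°

Substitute s = j433:
Numerator: 2 = 2 + j0
Denominator: (j433) + 201 = 201 + j433
|N| = √(2² + 0²) ≈ 2, ∠N ≈ 0.00°
|D| = √(201² + 433²) ≈ 477.38, ∠D ≈ 65.10°
∠T = 0.00° − 65.10° = -65.10°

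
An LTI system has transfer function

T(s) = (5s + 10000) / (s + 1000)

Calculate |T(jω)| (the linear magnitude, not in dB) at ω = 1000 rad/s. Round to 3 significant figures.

7.91

Substitute s = j1000:
Numerator: 5(j1000) + 10000 = 10000 + j5000
Denominator: (j1000) + 1000 = 1000 + j1000
|N| = √(10000² + 5000²) ≈ 11180, ∠N ≈ 26.57°
|D| = √(1000² + 1000²) ≈ 1414.2, ∠D ≈ 45.00°
|T| = 11180 / 1414.2 ≈ 7.9055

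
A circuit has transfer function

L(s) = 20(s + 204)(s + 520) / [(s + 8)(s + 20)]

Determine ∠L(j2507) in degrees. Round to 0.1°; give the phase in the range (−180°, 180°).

-15.7°

At s = jω = j2507:
zero (s+204): 204 + j2507 → |·| = √(204²+2507²) = √6326665 ≈ 2515.3, ∠ = arctan(2507/204) ≈ 85.35°
zero (s+520): 520 + j2507 → |·| = √(520²+2507²) = √6555449 ≈ 2560.4, ∠ = arctan(2507/520) ≈ 78.28°
pole (s+8): 8 + j2507 → |·| = √(8²+2507²) = √6285113 ≈ 2507, ∠ = arctan(2507/8) ≈ 89.82°
pole (s+20): 20 + j2507 → |·| = √(20²+2507²) = √6285449 ≈ 2507.1, ∠ = arctan(2507/20) ≈ 89.54°
∠L = 163.63° − 179.36° = -15.73°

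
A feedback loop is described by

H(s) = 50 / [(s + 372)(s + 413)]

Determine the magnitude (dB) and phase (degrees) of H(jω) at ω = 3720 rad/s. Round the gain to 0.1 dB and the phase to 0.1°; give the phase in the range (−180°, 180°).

-108.9 dB, -168.0°

At s = jω = j3720:
pole (s+372): 372 + j3720 → |·| = √(372²+3720²) = √13976784 ≈ 3738.6, ∠ = arctan(3720/372) ≈ 84.29°
pole (s+413): 413 + j3720 → |·| = √(413²+3720²) = √14008969 ≈ 3742.9, ∠ = arctan(3720/413) ≈ 83.66°
|H| = 50 / 1.3993e+07 ≈ 3.5732e-06
Gain = 20 log₁₀(3.5732e-06) ≈ -108.94 dB
∠H = 0.00° − 167.95° = -167.95°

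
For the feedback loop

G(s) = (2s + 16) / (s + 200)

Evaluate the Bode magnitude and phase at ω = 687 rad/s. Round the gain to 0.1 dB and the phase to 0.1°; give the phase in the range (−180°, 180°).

5.7 dB, 15.6°

Substitute s = j687:
Numerator: 2(j687) + 16 = 16 + j1374
Denominator: (j687) + 200 = 200 + j687
|N| = √(16² + 1374²) ≈ 1374.1, ∠N ≈ 89.33°
|D| = √(200² + 687²) ≈ 715.52, ∠D ≈ 73.77°
|G| = 1374.1 / 715.52 ≈ 1.9204
Gain = 20 log₁₀(1.9204) ≈ 5.67 dB
∠G = 89.33° − 73.77° = 15.56°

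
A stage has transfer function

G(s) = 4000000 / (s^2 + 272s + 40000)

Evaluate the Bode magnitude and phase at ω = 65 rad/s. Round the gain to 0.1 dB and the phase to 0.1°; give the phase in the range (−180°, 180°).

40.0 dB, -26.3°

At s = jω = j65:
quadratic: (j65)² + 272·j65 + 40000 = 35775 + j17680 → |·| ≈ 39905, ∠ ≈ 26.30°
|G| = 4000000 / 39905 ≈ 100.24
Gain = 20 log₁₀(100.24) ≈ 40.02 dB
∠G = 0.00° − 26.30° = -26.30°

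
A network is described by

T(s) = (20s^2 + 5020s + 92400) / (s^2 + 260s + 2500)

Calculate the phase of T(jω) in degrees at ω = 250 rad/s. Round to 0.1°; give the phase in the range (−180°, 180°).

-0.0°

Substitute s = j250:
Numerator: 20(j250)^2 + 5020(j250) + 92400 = -1157600 + j1255000
Denominator: (j250)^2 + 260(j250) + 2500 = -60000 + j65000
|N| = √(1157600² + 1255000²) ≈ 1.7074e+06, ∠N ≈ 132.69°
|D| = √(60000² + 65000²) ≈ 88459, ∠D ≈ 132.71°
∠T = 132.69° − 132.71° = -0.02°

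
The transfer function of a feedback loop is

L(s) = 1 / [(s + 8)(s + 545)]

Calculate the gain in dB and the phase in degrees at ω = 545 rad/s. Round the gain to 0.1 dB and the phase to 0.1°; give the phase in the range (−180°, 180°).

-112.5 dB, -134.2°

At s = jω = j545:
pole (s+8): 8 + j545 → |·| = √(8²+545²) = √297089 ≈ 545.06, ∠ = arctan(545/8) ≈ 89.16°
pole (s+545): 545 + j545 → |·| = √(545²+545²) = √594050 ≈ 770.75, ∠ = arctan(545/545) ≈ 45.00°
|L| = 1 / 4.201e+05 ≈ 2.3804e-06
Gain = 20 log₁₀(2.3804e-06) ≈ -112.47 dB
∠L = 0.00° − 134.16° = -134.16°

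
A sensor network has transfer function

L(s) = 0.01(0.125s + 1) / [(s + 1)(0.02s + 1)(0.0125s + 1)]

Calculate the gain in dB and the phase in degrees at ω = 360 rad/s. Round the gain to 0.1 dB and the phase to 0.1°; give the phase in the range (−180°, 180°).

At ω = 360 rad/s:
zero (1 + j360·0.125) = 1 + j45 → |·| ≈ 45.011, ∠ ≈ 88.73°
pole (1 + j360·1) = 1 + j360 → |·| ≈ 360, ∠ ≈ 89.84°
pole (1 + j360·0.02) = 1 + j7.2 → |·| ≈ 7.2691, ∠ ≈ 82.09°
pole (1 + j360·0.0125) = 1 + j4.5 → |·| ≈ 4.6098, ∠ ≈ 77.47°
|L| = 0.01 · 45.011 / (360 · 7.2691 · 4.6098) ≈ 3.7312e-05
Gain = 20 log₁₀(3.7312e-05) ≈ -88.56 dB
∠L = (88.73°) − (89.84° + 82.09° + 77.47°) = -160.67°

-88.6 dB, -160.7°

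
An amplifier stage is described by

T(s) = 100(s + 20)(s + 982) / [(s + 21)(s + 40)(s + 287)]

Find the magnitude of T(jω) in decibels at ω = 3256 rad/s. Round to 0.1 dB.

At s = jω = j3256:
zero (s+20): 20 + j3256 → |·| = √(20²+3256²) = √10601936 ≈ 3256.1, ∠ = arctan(3256/20) ≈ 89.65°
zero (s+982): 982 + j3256 → |·| = √(982²+3256²) = √11565860 ≈ 3400.9, ∠ = arctan(3256/982) ≈ 73.22°
pole (s+21): 21 + j3256 → |·| = √(21²+3256²) = √10601977 ≈ 3256.1, ∠ = arctan(3256/21) ≈ 89.63°
pole (s+40): 40 + j3256 → |·| = √(40²+3256²) = √10603136 ≈ 3256.2, ∠ = arctan(3256/40) ≈ 89.30°
pole (s+287): 287 + j3256 → |·| = √(287²+3256²) = √10683905 ≈ 3268.6, ∠ = arctan(3256/287) ≈ 84.96°
|T| = 100 · 1.1074e+07 / 3.4655e+10 ≈ 0.031955
Gain = 20 log₁₀(0.031955) ≈ -29.91 dB

-29.9 dB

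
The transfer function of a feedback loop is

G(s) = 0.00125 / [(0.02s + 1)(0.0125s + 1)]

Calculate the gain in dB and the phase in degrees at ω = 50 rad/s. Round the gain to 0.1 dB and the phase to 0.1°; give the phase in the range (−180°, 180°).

At ω = 50 rad/s:
pole (1 + j50·0.02) = 1 + j1 → |·| ≈ 1.4142, ∠ ≈ 45.00°
pole (1 + j50·0.0125) = 1 + j0.625 → |·| ≈ 1.1792, ∠ ≈ 32.01°
|G| = 0.00125 · 1 / (1.4142 · 1.1792) ≈ 0.00074957
Gain = 20 log₁₀(0.00074957) ≈ -62.50 dB
∠G = (0°) − (45.00° + 32.01°) = -77.01°

-62.5 dB, -77.0°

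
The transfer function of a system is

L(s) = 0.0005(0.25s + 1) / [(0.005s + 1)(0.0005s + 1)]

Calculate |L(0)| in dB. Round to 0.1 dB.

-66.0 dB

L(0) = 0.0005 · 1 / 1 = 0.0005
20 log₁₀(0.0005) ≈ -66.02 dB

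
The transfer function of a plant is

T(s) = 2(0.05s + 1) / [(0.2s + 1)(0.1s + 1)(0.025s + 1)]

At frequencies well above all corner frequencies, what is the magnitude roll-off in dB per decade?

Each pole contributes −20 dB/decade at high frequency; each zero contributes +20 dB/decade.
Net: 1 zero(s) − 3 pole(s) → -40 dB/decade.

-40 dB/decade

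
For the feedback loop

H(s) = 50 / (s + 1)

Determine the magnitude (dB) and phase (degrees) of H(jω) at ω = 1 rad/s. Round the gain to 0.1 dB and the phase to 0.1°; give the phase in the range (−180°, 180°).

At s = jω = j1:
pole (s+1): 1 + j1 → |·| = √(1²+1²) = √2 ≈ 1.4142, ∠ = arctan(1/1) ≈ 45.00°
|H| = 50 / 1.4142 ≈ 35.356
Gain = 20 log₁₀(35.356) ≈ 30.97 dB
∠H = 0.00° − 45.00° = -45.00°

31.0 dB, -45.0°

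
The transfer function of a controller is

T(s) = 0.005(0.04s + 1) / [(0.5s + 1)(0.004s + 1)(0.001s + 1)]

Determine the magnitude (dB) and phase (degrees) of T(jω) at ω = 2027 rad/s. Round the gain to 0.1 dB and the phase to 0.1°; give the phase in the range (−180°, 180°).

At ω = 2027 rad/s:
zero (1 + j2027·0.04) = 1 + j81.08 → |·| ≈ 81.086, ∠ ≈ 89.29°
pole (1 + j2027·0.5) = 1 + j1013.5 → |·| ≈ 1013.5, ∠ ≈ 89.94°
pole (1 + j2027·0.004) = 1 + j8.108 → |·| ≈ 8.1694, ∠ ≈ 82.97°
pole (1 + j2027·0.001) = 1 + j2.027 → |·| ≈ 2.2602, ∠ ≈ 63.74°
|T| = 0.005 · 81.086 / (1013.5 · 8.1694 · 2.2602) ≈ 2.1665e-05
Gain = 20 log₁₀(2.1665e-05) ≈ -93.28 dB
∠T = (89.29°) − (89.94° + 82.97° + 63.74°) = -147.36°

-93.3 dB, -147.4°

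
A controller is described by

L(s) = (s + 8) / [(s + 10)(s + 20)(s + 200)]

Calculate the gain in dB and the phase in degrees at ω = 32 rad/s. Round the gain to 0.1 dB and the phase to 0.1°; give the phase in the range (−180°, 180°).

At s = jω = j32:
zero (s+8): 8 + j32 → |·| = √(8²+32²) = √1088 ≈ 32.985, ∠ = arctan(32/8) ≈ 75.96°
pole (s+10): 10 + j32 → |·| = √(10²+32²) = √1124 ≈ 33.526, ∠ = arctan(32/10) ≈ 72.65°
pole (s+20): 20 + j32 → |·| = √(20²+32²) = √1424 ≈ 37.736, ∠ = arctan(32/20) ≈ 57.99°
pole (s+200): 200 + j32 → |·| = √(200²+32²) = √41024 ≈ 202.54, ∠ = arctan(32/200) ≈ 9.09°
|L| = 1 · 32.985 / 2.5624e+05 ≈ 0.00012873
Gain = 20 log₁₀(0.00012873) ≈ -77.81 dB
∠L = 75.96° − 139.73° = -63.77°

-77.8 dB, -63.8°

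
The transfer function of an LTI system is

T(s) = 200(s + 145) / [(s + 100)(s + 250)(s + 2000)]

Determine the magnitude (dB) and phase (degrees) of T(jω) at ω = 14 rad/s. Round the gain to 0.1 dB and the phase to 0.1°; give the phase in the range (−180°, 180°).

At s = jω = j14:
zero (s+145): 145 + j14 → |·| = √(145²+14²) = √21221 ≈ 145.67, ∠ = arctan(14/145) ≈ 5.51°
pole (s+100): 100 + j14 → |·| = √(100²+14²) = √10196 ≈ 100.98, ∠ = arctan(14/100) ≈ 7.97°
pole (s+250): 250 + j14 → |·| = √(250²+14²) = √62696 ≈ 250.39, ∠ = arctan(14/250) ≈ 3.21°
pole (s+2000): 2000 + j14 → |·| = √(2000²+14²) = √4000196 ≈ 2000, ∠ = arctan(14/2000) ≈ 0.40°
|T| = 200 · 145.67 / 5.0569e+07 ≈ 0.00057612
Gain = 20 log₁₀(0.00057612) ≈ -64.79 dB
∠T = 5.51° − 11.58° = -6.07°

-64.8 dB, -6.1°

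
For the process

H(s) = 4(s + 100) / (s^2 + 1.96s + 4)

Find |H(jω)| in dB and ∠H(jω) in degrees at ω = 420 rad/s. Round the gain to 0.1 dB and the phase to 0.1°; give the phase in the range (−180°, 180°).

-40.2 dB, -103.1°

At s = jω = j420:
zero (s+100): 100 + j420 → |·| = √(100²+420²) = √186400 ≈ 431.74, ∠ = arctan(420/100) ≈ 76.61°
quadratic: (j420)² + 1.96·j420 + 4 = -176396 + j823.2 → |·| ≈ 1.764e+05, ∠ ≈ 179.73°
|H| = 4 · 431.74 / 1.764e+05 ≈ 0.00979
Gain = 20 log₁₀(0.00979) ≈ -40.18 dB
∠H = 76.61° − 179.73° = -103.12°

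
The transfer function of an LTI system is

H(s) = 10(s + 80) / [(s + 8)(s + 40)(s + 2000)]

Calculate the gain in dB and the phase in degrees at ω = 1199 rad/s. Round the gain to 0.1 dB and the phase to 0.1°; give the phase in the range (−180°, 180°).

At s = jω = j1199:
zero (s+80): 80 + j1199 → |·| = √(80²+1199²) = √1444001 ≈ 1201.7, ∠ = arctan(1199/80) ≈ 86.18°
pole (s+8): 8 + j1199 → |·| = √(8²+1199²) = √1437665 ≈ 1199, ∠ = arctan(1199/8) ≈ 89.62°
pole (s+40): 40 + j1199 → |·| = √(40²+1199²) = √1439201 ≈ 1199.7, ∠ = arctan(1199/40) ≈ 88.09°
pole (s+2000): 2000 + j1199 → |·| = √(2000²+1199²) = √5437601 ≈ 2331.9, ∠ = arctan(1199/2000) ≈ 30.94°
|H| = 10 · 1201.7 / 3.3543e+09 ≈ 3.5826e-06
Gain = 20 log₁₀(3.5826e-06) ≈ -108.92 dB
∠H = 86.18° − 208.65° = -122.47°

-108.9 dB, -122.5°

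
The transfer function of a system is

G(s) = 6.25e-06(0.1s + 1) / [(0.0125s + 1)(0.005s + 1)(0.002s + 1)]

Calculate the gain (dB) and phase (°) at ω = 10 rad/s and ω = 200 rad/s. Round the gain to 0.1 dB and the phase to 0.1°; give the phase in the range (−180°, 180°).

ω = 10: -101.2 dB, 33.9°; ω = 200: -90.3 dB, -47.9°

At ω = 10 rad/s:
zero (1 + j10·0.1) = 1 + j1 → |·| ≈ 1.4142, ∠ ≈ 45.00°
pole (1 + j10·0.0125) = 1 + j0.125 → |·| ≈ 1.0078, ∠ ≈ 7.13°
pole (1 + j10·0.005) = 1 + j0.05 → |·| ≈ 1.0012, ∠ ≈ 2.86°
pole (1 + j10·0.002) = 1 + j0.02 → |·| ≈ 1.0002, ∠ ≈ 1.15°
|G| = 6.25e-06 · 1.4142 / (1.0078 · 1.0012 · 1.0002) ≈ 8.7581e-06
Gain = 20 log₁₀(8.7581e-06) ≈ -101.15 dB
∠G = (45.00°) − (7.13° + 2.86° + 1.15°) = 33.86°

At ω = 200 rad/s:
zero (1 + j200·0.1) = 1 + j20 → |·| ≈ 20.025, ∠ ≈ 87.14°
pole (1 + j200·0.0125) = 1 + j2.5 → |·| ≈ 2.6926, ∠ ≈ 68.20°
pole (1 + j200·0.005) = 1 + j1 → |·| ≈ 1.4142, ∠ ≈ 45.00°
pole (1 + j200·0.002) = 1 + j0.4 → |·| ≈ 1.077, ∠ ≈ 21.80°
|G| = 6.25e-06 · 20.025 / (2.6926 · 1.4142 · 1.077) ≈ 3.0518e-05
Gain = 20 log₁₀(3.0518e-05) ≈ -90.31 dB
∠G = (87.14°) − (68.20° + 45.00° + 21.80°) = -47.86°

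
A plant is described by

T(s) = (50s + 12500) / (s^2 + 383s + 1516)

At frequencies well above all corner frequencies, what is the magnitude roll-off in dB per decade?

Each pole contributes −20 dB/decade at high frequency; each zero contributes +20 dB/decade.
Net: 1 zero(s) − 2 pole(s) → -20 dB/decade.

-20 dB/decade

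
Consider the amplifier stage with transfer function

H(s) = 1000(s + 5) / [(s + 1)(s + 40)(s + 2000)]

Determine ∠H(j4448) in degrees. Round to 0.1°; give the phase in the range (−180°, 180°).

-155.3°

At s = jω = j4448:
zero (s+5): 5 + j4448 → |·| = √(5²+4448²) = √19784729 ≈ 4448, ∠ = arctan(4448/5) ≈ 89.94°
pole (s+1): 1 + j4448 → |·| = √(1²+4448²) = √19784705 ≈ 4448, ∠ = arctan(4448/1) ≈ 89.99°
pole (s+40): 40 + j4448 → |·| = √(40²+4448²) = √19786304 ≈ 4448.2, ∠ = arctan(4448/40) ≈ 89.48°
pole (s+2000): 2000 + j4448 → |·| = √(2000²+4448²) = √23784704 ≈ 4877, ∠ = arctan(4448/2000) ≈ 65.79°
∠H = 89.94° − 245.26° = -155.32°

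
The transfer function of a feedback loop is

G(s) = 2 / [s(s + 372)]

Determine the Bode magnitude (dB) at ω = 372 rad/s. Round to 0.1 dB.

-99.8 dB

At s = jω = j372:
pole (s+372): 372 + j372 → |·| = √(372²+372²) = √276768 ≈ 526.09, ∠ = arctan(372/372) ≈ 45.00°
pole at origin: |s| = 372, ∠ = 90.00° (in denominator)
|G| = 2 / 1.9571e+05 ≈ 1.0219e-05
Gain = 20 log₁₀(1.0219e-05) ≈ -99.81 dB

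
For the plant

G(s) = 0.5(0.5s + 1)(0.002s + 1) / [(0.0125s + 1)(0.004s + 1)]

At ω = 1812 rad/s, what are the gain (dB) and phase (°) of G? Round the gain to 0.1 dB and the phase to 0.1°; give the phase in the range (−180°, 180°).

At ω = 1812 rad/s:
zero (1 + j1812·0.5) = 1 + j906 → |·| ≈ 906, ∠ ≈ 89.94°
zero (1 + j1812·0.002) = 1 + j3.624 → |·| ≈ 3.7594, ∠ ≈ 74.57°
pole (1 + j1812·0.0125) = 1 + j22.65 → |·| ≈ 22.672, ∠ ≈ 87.47°
pole (1 + j1812·0.004) = 1 + j7.248 → |·| ≈ 7.3167, ∠ ≈ 82.14°
|G| = 0.5 · 906 · 3.7594 / (22.672 · 7.3167) ≈ 10.266
Gain = 20 log₁₀(10.266) ≈ 20.23 dB
∠G = (89.94° + 74.57°) − (87.47° + 82.14°) = -5.10°

20.2 dB, -5.1°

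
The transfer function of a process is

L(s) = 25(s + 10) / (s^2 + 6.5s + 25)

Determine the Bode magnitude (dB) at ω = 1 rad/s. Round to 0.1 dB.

20.1 dB

At s = jω = j1:
zero (s+10): 10 + j1 → |·| = √(10²+1²) = √101 ≈ 10.05, ∠ = arctan(1/10) ≈ 5.71°
quadratic: (j1)² + 6.5·j1 + 25 = 24 + j6.5 → |·| ≈ 24.865, ∠ ≈ 15.15°
|L| = 25 · 10.05 / 24.865 ≈ 10.105
Gain = 20 log₁₀(10.105) ≈ 20.09 dB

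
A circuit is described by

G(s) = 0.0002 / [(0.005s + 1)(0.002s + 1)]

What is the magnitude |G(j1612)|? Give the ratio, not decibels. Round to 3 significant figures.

7.30e-06

At ω = 1612 rad/s:
pole (1 + j1612·0.005) = 1 + j8.06 → |·| ≈ 8.1218, ∠ ≈ 82.93°
pole (1 + j1612·0.002) = 1 + j3.224 → |·| ≈ 3.3755, ∠ ≈ 72.77°
|G| = 0.0002 · 1 / (8.1218 · 3.3755) ≈ 7.2952e-06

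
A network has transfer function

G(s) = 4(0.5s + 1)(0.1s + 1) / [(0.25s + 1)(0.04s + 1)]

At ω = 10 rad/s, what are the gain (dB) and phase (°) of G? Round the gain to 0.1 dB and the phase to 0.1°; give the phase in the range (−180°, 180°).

At ω = 10 rad/s:
zero (1 + j10·0.5) = 1 + j5 → |·| ≈ 5.099, ∠ ≈ 78.69°
zero (1 + j10·0.1) = 1 + j1 → |·| ≈ 1.4142, ∠ ≈ 45.00°
pole (1 + j10·0.25) = 1 + j2.5 → |·| ≈ 2.6926, ∠ ≈ 68.20°
pole (1 + j10·0.04) = 1 + j0.4 → |·| ≈ 1.077, ∠ ≈ 21.80°
|G| = 4 · 5.099 · 1.4142 / (2.6926 · 1.077) ≈ 9.9465
Gain = 20 log₁₀(9.9465) ≈ 19.95 dB
∠G = (78.69° + 45.00°) − (68.20° + 21.80°) = 33.69°

20.0 dB, 33.7°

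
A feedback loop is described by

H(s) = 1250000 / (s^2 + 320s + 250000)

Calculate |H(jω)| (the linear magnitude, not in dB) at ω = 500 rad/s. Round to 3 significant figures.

At s = jω = j500:
quadratic: (j500)² + 320·j500 + 250000 = 0 + j160000 → |·| ≈ 1.6e+05, ∠ ≈ 90.00°
|H| = 1250000 / 1.6e+05 ≈ 7.8125

7.81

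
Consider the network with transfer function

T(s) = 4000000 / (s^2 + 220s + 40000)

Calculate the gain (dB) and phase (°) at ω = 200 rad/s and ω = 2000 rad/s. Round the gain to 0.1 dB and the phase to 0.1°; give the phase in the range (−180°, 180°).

ω = 200: 39.2 dB, -90.0°; ω = 2000: 0.0 dB, -173.7°

At s = jω = j200:
quadratic: (j200)² + 220·j200 + 40000 = 0 + j44000 → |·| ≈ 44000, ∠ ≈ 90.00°
|T| = 4000000 / 44000 ≈ 90.909
Gain = 20 log₁₀(90.909) ≈ 39.17 dB
∠T = 0.00° − 90.00° = -90.00°

At s = jω = j2000:
quadratic: (j2000)² + 220·j2000 + 40000 = -3960000 + j440000 → |·| ≈ 3.9844e+06, ∠ ≈ 173.66°
|T| = 4000000 / 3.9844e+06 ≈ 1.0039
Gain = 20 log₁₀(1.0039) ≈ 0.03 dB
∠T = 0.00° − 173.66° = -173.66°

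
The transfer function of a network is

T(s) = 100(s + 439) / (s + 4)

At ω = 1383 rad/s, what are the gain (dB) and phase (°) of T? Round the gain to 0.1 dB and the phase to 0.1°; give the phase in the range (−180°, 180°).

40.4 dB, -17.4°

At s = jω = j1383:
zero (s+439): 439 + j1383 → |·| = √(439²+1383²) = √2105410 ≈ 1451, ∠ = arctan(1383/439) ≈ 72.39°
pole (s+4): 4 + j1383 → |·| = √(4²+1383²) = √1912705 ≈ 1383, ∠ = arctan(1383/4) ≈ 89.83°
|T| = 100 · 1451 / 1383 ≈ 104.92
Gain = 20 log₁₀(104.92) ≈ 40.42 dB
∠T = 72.39° − 89.83° = -17.44°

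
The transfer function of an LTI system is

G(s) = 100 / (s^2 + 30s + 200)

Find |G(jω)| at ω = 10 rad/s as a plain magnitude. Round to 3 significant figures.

Substitute s = j10:
Numerator: 100 = 100 + j0
Denominator: (j10)^2 + 30(j10) + 200 = 100 + j300
|N| = √(100² + 0²) ≈ 100, ∠N ≈ 0.00°
|D| = √(100² + 300²) ≈ 316.23, ∠D ≈ 71.57°
|G| = 100 / 316.23 ≈ 0.31623

0.316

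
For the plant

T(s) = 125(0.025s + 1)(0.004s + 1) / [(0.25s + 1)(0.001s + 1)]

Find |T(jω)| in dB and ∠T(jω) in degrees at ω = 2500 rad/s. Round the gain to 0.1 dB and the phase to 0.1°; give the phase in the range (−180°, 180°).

At ω = 2500 rad/s:
zero (1 + j2500·0.025) = 1 + j62.5 → |·| ≈ 62.508, ∠ ≈ 89.08°
zero (1 + j2500·0.004) = 1 + j10 → |·| ≈ 10.05, ∠ ≈ 84.29°
pole (1 + j2500·0.25) = 1 + j625 → |·| ≈ 625, ∠ ≈ 89.91°
pole (1 + j2500·0.001) = 1 + j2.5 → |·| ≈ 2.6926, ∠ ≈ 68.20°
|T| = 125 · 62.508 · 10.05 / (625 · 2.6926) ≈ 46.662
Gain = 20 log₁₀(46.662) ≈ 33.38 dB
∠T = (89.08° + 84.29°) − (89.91° + 68.20°) = 15.26°

33.4 dB, 15.3°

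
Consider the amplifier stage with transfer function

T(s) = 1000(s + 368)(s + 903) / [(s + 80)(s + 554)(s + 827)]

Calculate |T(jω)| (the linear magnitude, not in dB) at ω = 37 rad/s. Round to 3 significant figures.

8.25

At s = jω = j37:
zero (s+368): 368 + j37 → |·| = √(368²+37²) = √136793 ≈ 369.86, ∠ = arctan(37/368) ≈ 5.74°
zero (s+903): 903 + j37 → |·| = √(903²+37²) = √816778 ≈ 903.76, ∠ = arctan(37/903) ≈ 2.35°
pole (s+80): 80 + j37 → |·| = √(80²+37²) = √7769 ≈ 88.142, ∠ = arctan(37/80) ≈ 24.82°
pole (s+554): 554 + j37 → |·| = √(554²+37²) = √308285 ≈ 555.23, ∠ = arctan(37/554) ≈ 3.82°
pole (s+827): 827 + j37 → |·| = √(827²+37²) = √685298 ≈ 827.83, ∠ = arctan(37/827) ≈ 2.56°
|T| = 1000 · 3.3426e+05 / 4.0513e+07 ≈ 8.2507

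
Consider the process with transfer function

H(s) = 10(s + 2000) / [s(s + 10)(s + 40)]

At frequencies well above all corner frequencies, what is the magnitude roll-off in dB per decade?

Each pole contributes −20 dB/decade at high frequency; each zero contributes +20 dB/decade.
Net: 1 zero(s) − 3 pole(s) → -40 dB/decade.

-40 dB/decade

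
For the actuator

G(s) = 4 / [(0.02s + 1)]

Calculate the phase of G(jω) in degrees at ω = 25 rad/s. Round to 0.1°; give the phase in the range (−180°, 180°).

-26.6°

At ω = 25 rad/s:
pole (1 + j25·0.02) = 1 + j0.5 → |·| ≈ 1.118, ∠ ≈ 26.57°
∠G = (0°) − (26.57°) = -26.57°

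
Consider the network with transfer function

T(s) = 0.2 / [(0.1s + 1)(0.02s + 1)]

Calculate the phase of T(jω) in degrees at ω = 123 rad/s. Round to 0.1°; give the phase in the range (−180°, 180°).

At ω = 123 rad/s:
pole (1 + j123·0.1) = 1 + j12.3 → |·| ≈ 12.341, ∠ ≈ 85.35°
pole (1 + j123·0.02) = 1 + j2.46 → |·| ≈ 2.6555, ∠ ≈ 67.88°
∠T = (0°) − (85.35° + 67.88°) = -153.23°

-153.2°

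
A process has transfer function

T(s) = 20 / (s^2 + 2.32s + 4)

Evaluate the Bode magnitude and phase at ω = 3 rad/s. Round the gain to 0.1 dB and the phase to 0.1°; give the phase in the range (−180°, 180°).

At s = jω = j3:
quadratic: (j3)² + 2.32·j3 + 4 = -5 + j6.96 → |·| ≈ 8.5698, ∠ ≈ 125.69°
|T| = 20 / 8.5698 ≈ 2.3338
Gain = 20 log₁₀(2.3338) ≈ 7.36 dB
∠T = 0.00° − 125.69° = -125.69°

7.4 dB, -125.7°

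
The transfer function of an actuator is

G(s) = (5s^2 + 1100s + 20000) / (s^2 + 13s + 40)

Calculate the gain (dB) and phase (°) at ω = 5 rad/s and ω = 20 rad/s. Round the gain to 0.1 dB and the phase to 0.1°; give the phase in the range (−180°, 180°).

ω = 5: 49.8 dB, -61.5°; ω = 20: 36.1 dB, -93.5°

Substitute s = j5:
Numerator: 5(j5)^2 + 1100(j5) + 20000 = 19875 + j5500
Denominator: (j5)^2 + 13(j5) + 40 = 15 + j65
|N| = √(19875² + 5500²) ≈ 20622, ∠N ≈ 15.47°
|D| = √(15² + 65²) ≈ 66.708, ∠D ≈ 77.01°
|G| = 20622 / 66.708 ≈ 309.14
Gain = 20 log₁₀(309.14) ≈ 49.80 dB
∠G = 15.47° − 77.01° = -61.54°

Substitute s = j20:
Numerator: 5(j20)^2 + 1100(j20) + 20000 = 18000 + j22000
Denominator: (j20)^2 + 13(j20) + 40 = -360 + j260
|N| = √(18000² + 22000²) ≈ 28425, ∠N ≈ 50.71°
|D| = √(360² + 260²) ≈ 444.07, ∠D ≈ 144.16°
|G| = 28425 / 444.07 ≈ 64.01
Gain = 20 log₁₀(64.01) ≈ 36.12 dB
∠G = 50.71° − 144.16° = -93.45°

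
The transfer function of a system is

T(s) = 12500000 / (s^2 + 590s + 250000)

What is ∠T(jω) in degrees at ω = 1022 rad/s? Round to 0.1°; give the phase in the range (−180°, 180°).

At s = jω = j1022:
quadratic: (j1022)² + 590·j1022 + 250000 = -794484 + j602980 → |·| ≈ 9.9739e+05, ∠ ≈ 142.80°
∠T = 0.00° − 142.80° = -142.80°

-142.8°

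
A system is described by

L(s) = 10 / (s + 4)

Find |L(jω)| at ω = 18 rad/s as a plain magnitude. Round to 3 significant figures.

At s = jω = j18:
pole (s+4): 4 + j18 → |·| = √(4²+18²) = √340 ≈ 18.439, ∠ = arctan(18/4) ≈ 77.47°
|L| = 10 / 18.439 ≈ 0.54233

0.542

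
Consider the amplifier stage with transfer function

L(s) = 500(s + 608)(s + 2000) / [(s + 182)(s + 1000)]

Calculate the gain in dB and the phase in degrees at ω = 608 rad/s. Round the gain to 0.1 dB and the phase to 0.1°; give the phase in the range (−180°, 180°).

61.7 dB, -42.7°

At s = jω = j608:
zero (s+608): 608 + j608 → |·| = √(608²+608²) = √739328 ≈ 859.84, ∠ = arctan(608/608) ≈ 45.00°
zero (s+2000): 2000 + j608 → |·| = √(2000²+608²) = √4369664 ≈ 2090.4, ∠ = arctan(608/2000) ≈ 16.91°
pole (s+182): 182 + j608 → |·| = √(182²+608²) = √402788 ≈ 634.66, ∠ = arctan(608/182) ≈ 73.34°
pole (s+1000): 1000 + j608 → |·| = √(1000²+608²) = √1369664 ≈ 1170.3, ∠ = arctan(608/1000) ≈ 31.30°
|L| = 500 · 1.7974e+06 / 7.4274e+05 ≈ 1210
Gain = 20 log₁₀(1210) ≈ 61.66 dB
∠L = 61.91° − 104.64° = -42.73°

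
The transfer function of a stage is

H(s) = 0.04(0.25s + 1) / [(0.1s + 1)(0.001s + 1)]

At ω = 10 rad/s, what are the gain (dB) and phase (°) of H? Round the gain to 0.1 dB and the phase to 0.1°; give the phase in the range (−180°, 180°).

-22.4 dB, 22.6°

At ω = 10 rad/s:
zero (1 + j10·0.25) = 1 + j2.5 → |·| ≈ 2.6926, ∠ ≈ 68.20°
pole (1 + j10·0.1) = 1 + j1 → |·| ≈ 1.4142, ∠ ≈ 45.00°
pole (1 + j10·0.001) = 1 + j0.01 → |·| ≈ 1, ∠ ≈ 0.57°
|H| = 0.04 · 2.6926 / (1.4142 · 1) ≈ 0.076159
Gain = 20 log₁₀(0.076159) ≈ -22.37 dB
∠H = (68.20°) − (45.00° + 0.57°) = 22.63°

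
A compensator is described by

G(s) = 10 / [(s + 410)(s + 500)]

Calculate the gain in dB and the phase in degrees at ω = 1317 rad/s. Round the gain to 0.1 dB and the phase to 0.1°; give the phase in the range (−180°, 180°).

-105.8 dB, -141.9°

At s = jω = j1317:
pole (s+410): 410 + j1317 → |·| = √(410²+1317²) = √1902589 ≈ 1379.3, ∠ = arctan(1317/410) ≈ 72.71°
pole (s+500): 500 + j1317 → |·| = √(500²+1317²) = √1984489 ≈ 1408.7, ∠ = arctan(1317/500) ≈ 69.21°
|G| = 10 / 1.943e+06 ≈ 5.1467e-06
Gain = 20 log₁₀(5.1467e-06) ≈ -105.77 dB
∠G = 0.00° − 141.92° = -141.92°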